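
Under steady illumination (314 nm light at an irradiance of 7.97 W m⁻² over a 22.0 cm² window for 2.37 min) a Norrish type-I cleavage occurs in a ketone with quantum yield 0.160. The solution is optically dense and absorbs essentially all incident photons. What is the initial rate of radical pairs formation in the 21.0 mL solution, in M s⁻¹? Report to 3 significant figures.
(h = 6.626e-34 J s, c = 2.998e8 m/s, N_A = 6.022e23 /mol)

Photon energy at 314 nm: hc/λ = (6.626e-34)(2.998e8)/(314e-9) = 6.326e-19 J.
Energy delivered: (7.97 W m⁻²)(22.0e-4 m²)(142.2 s) = 2.493 J.
Photons incident: 2.493 / 6.326e-19 = 3.941e18, i.e. 3.941e18/6.022e23 = 6.544e-6 mol.
Product formed: 0.160 × 6.544e-6 = 1.047e-6 mol.
Rate: 1.047e-6 mol / (142.2 s × 0.021 L) = 3.51e-7 M s⁻¹.

3.51e-7 M s⁻¹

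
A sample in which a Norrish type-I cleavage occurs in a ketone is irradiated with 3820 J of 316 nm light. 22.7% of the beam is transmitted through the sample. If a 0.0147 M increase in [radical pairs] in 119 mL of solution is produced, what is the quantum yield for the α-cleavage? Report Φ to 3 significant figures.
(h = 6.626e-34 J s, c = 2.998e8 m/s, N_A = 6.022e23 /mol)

Product: (0.0147 M)(0.119 L) = 0.001749 mol.
Photon energy at 316 nm: hc/λ = (6.626e-34)(2.998e8)/(316e-9) = 6.286e-19 J.
Photons incident: 3820 / 6.286e-19 = 6.077e21, i.e. 6.077e21/6.022e23 = 0.01009 mol.
Fraction absorbed: 1 − 22.7/100 = 0.7730.
Photons absorbed: 0.7730 × 0.01009 = 0.007800 mol.
Φ = 0.001749 mol / 0.007800 mol photons = 0.224.

Φ = 0.224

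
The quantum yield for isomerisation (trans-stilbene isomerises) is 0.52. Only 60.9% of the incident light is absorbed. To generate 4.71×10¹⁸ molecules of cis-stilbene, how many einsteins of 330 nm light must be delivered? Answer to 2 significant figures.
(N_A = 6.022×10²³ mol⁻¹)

2.5×10⁻⁵ einstein

Product: 4.71×10¹⁸ / 6.022×10²³ = 7.821×10⁻⁶ mol.
Photons that must be absorbed: 7.821×10⁻⁶ / 0.52 = 1.504×10⁻⁵ mol.
Incident photons needed: 1.504×10⁻⁵ / 0.609 = 2.470×10⁻⁵ mol.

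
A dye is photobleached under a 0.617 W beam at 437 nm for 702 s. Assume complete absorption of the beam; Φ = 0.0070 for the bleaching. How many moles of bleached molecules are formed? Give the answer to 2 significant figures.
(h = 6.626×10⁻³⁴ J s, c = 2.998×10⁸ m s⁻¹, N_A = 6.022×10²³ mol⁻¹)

1.1×10⁻⁵ mol

Photon energy at 437 nm: hc/λ = (6.626×10⁻³⁴)(2.998×10⁸)/(437×10⁻⁹) = 4.546×10⁻¹⁹ J.
Energy delivered: (0.617 W)(702 s) = 433.1 J.
Photons incident: 433.1 / 4.546×10⁻¹⁹ = 9.527×10²⁰, i.e. 9.527×10²⁰/6.022×10²³ = 0.001582 mol.
Product: Φ × n_abs = 0.0070 × 0.001582 = 1.107×10⁻⁵ mol.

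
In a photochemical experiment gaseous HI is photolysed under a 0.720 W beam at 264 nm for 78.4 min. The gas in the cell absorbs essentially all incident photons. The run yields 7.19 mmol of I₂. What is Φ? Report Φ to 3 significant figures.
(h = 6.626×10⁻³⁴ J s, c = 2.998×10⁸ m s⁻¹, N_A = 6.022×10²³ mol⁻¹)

Product: 7.19 mmol = 0.00719 mol.
Photon energy at 264 nm: hc/λ = (6.626×10⁻³⁴)(2.998×10⁸)/(264×10⁻⁹) = 7.525×10⁻¹⁹ J.
Energy delivered: (0.720 W)(4704 s) = 3387 J.
Photons incident: 3387 / 7.525×10⁻¹⁹ = 4.501×10²¹, i.e. 4.501×10²¹/6.022×10²³ = 0.007474 mol.
Φ = 0.00719 mol / 0.007474 mol photons = 0.962.

Φ = 0.962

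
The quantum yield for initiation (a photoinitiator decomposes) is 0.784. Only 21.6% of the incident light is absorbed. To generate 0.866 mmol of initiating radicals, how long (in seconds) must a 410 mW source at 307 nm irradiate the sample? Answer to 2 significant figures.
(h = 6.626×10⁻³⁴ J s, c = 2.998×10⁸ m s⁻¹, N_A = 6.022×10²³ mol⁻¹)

Product: 0.866 mmol = 8.66×10⁻⁴ mol.
Photons that must be absorbed: 8.66×10⁻⁴ / 0.784 = 0.001105 mol.
Incident photons needed: 0.001105 / 0.216 = 0.005116 mol.
Photon energy: hc/λ = 6.471×10⁻¹⁹ J; per mole, 3.897×10⁵ J mol⁻¹.
Energy required: 0.005116 × 3.897×10⁵ = 1994 J.
Time: 1994 J / 0.41 W = 4900 s.

t ≈ 4900 s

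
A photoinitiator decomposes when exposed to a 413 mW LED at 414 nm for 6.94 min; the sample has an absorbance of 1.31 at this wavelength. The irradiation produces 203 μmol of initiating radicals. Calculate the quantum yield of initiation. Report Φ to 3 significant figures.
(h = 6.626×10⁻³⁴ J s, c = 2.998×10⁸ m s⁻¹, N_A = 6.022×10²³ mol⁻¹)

Φ = 0.359

Product: 203 μmol = 2.03×10⁻⁴ mol.
Photon energy at 414 nm: hc/λ = (6.626×10⁻³⁴)(2.998×10⁸)/(414×10⁻⁹) = 4.798×10⁻¹⁹ J.
Energy delivered: (413 mW)(416.4 s) = 172.0 J.
Photons incident: 172.0 / 4.798×10⁻¹⁹ = 3.585×10²⁰, i.e. 3.585×10²⁰/6.022×10²³ = 5.953×10⁻⁴ mol.
Fraction absorbed: 1 − 10^(−1.31) = 0.9510.
Photons absorbed: 0.9510 × 5.953×10⁻⁴ = 5.661×10⁻⁴ mol.
Φ = 2.03×10⁻⁴ mol / 5.661×10⁻⁴ mol photons = 0.359.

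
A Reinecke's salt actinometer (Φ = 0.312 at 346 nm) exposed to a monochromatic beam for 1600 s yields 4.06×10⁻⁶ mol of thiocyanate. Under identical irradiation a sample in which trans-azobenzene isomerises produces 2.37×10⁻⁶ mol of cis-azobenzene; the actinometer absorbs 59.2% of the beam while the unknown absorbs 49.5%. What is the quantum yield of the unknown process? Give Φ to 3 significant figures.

Photons absorbed by the actinometer: 4.06×10⁻⁶ / 0.312 = 1.301×10⁻⁵ mol.
Incident flux: 1.301×10⁻⁵ / 0.592 = 2.198×10⁻⁵ einstein.
Absorbed by unknown: 0.495 × 2.198×10⁻⁵ = 1.088×10⁻⁵ mol.
Φ(unknown) = 2.37×10⁻⁶ / 1.088×10⁻⁵ = 0.218.

Φ = 0.218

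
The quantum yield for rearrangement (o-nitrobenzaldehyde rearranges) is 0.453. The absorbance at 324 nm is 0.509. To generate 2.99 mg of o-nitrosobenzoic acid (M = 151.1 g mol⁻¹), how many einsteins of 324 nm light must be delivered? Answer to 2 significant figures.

6.3×10⁻⁵ einstein

Product: 2.99 mg / 151.1 g mol⁻¹ = 1.979×10⁻⁵ mol.
Photons that must be absorbed: 1.979×10⁻⁵ / 0.453 = 4.369×10⁻⁵ mol.
Fraction absorbed: 1 − 10^(−0.509) = 0.6903.
Incident photons needed: 4.369×10⁻⁵ / 0.6903 = 6.329×10⁻⁵ mol.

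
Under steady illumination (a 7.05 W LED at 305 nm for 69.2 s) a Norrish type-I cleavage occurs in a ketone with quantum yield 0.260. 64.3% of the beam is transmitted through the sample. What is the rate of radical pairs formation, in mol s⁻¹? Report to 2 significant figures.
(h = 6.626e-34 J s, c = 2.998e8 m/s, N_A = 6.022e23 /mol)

Photon energy at 305 nm: hc/λ = (6.626e-34)(2.998e8)/(305e-9) = 6.513e-19 J.
Energy delivered: (7.05 W)(69.2 s) = 487.9 J.
Photons incident: 487.9 / 6.513e-19 = 7.491e20, i.e. 7.491e20/6.022e23 = 0.001244 mol.
Fraction absorbed: 1 − 64.3/100 = 0.3570.
Photons absorbed: 0.3570 × 0.001244 = 4.441e-4 mol.
Product formed: 0.260 × 4.441e-4 = 1.155e-4 mol.
Rate: 1.155e-4 / 69.2 s = 1.7e-6 mol s⁻¹.

1.7e-6 mol s⁻¹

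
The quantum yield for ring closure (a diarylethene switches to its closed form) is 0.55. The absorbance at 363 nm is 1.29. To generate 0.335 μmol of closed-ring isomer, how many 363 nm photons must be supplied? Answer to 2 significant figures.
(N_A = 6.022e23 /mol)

Product: 0.335 μmol = 3.35e-7 mol.
Photons that must be absorbed: 3.35e-7 / 0.55 = 6.091e-7 mol.
Fraction absorbed: 1 − 10^(−1.29) = 0.9487.
Incident photons needed: 6.091e-7 / 0.9487 = 6.420e-7 mol.
Photon count: 6.420e-7 × 6.022e23 = 3.9e17.

3.9e17 photons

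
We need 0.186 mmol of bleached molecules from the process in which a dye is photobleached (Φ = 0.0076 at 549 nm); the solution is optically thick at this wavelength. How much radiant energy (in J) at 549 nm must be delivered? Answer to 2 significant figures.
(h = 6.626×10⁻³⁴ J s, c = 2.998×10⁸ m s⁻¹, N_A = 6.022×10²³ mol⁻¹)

5300 J

Product: 0.186 mmol = 1.86×10⁻⁴ mol.
Photons that must be absorbed: 1.86×10⁻⁴ / 0.0076 = 0.02447 mol.
Photon energy: hc/λ = 3.618×10⁻¹⁹ J; per mole, 2.179×10⁵ J mol⁻¹.
Energy required: 0.02447 × 2.179×10⁵ = 5300 J.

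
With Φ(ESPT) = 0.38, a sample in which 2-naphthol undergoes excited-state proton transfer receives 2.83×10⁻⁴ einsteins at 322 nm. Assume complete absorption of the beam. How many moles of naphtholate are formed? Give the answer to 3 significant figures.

Product: Φ × n_abs = 0.38 × 2.83×10⁻⁴ = 1.075×10⁻⁴ mol.

1.08×10⁻⁴ mol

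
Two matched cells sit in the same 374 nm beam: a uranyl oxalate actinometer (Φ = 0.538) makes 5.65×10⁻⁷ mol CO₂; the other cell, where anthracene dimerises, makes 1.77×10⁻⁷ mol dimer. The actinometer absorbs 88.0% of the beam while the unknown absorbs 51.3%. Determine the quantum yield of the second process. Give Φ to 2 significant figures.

Φ = 0.29

Photons absorbed by the actinometer: 5.65×10⁻⁷ / 0.538 = 1.050×10⁻⁶ mol.
Incident flux: 1.050×10⁻⁶ / 0.880 = 1.193×10⁻⁶ einstein.
Absorbed by unknown: 0.513 × 1.193×10⁻⁶ = 6.120×10⁻⁷ mol.
Φ(unknown) = 1.77×10⁻⁷ / 6.120×10⁻⁷ = 0.29.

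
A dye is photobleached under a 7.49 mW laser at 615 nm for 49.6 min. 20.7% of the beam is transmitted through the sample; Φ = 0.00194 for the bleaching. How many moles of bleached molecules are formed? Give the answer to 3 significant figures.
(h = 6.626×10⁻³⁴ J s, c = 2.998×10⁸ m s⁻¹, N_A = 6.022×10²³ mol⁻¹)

1.76×10⁻⁷ mol

Photon energy at 615 nm: hc/λ = (6.626×10⁻³⁴)(2.998×10⁸)/(615×10⁻⁹) = 3.230×10⁻¹⁹ J.
Energy delivered: (7.49 mW)(2976 s) = 22.29 J.
Photons incident: 22.29 / 3.230×10⁻¹⁹ = 6.901×10¹⁹, i.e. 6.901×10¹⁹/6.022×10²³ = 1.146×10⁻⁴ mol.
Fraction absorbed: 1 − 20.7/100 = 0.7930.
Photons absorbed: 0.7930 × 1.146×10⁻⁴ = 9.088×10⁻⁵ mol.
Product: Φ × n_abs = 0.00194 × 9.088×10⁻⁵ = 1.763×10⁻⁷ mol.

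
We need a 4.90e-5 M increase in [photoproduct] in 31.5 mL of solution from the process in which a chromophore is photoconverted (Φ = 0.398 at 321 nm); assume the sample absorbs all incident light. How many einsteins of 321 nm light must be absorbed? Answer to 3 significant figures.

3.88e-6 einstein

Product: (4.90e-5 M)(0.0315 L) = 1.544e-6 mol.
Photons that must be absorbed: 1.544e-6 / 0.398 = 3.879e-6 mol.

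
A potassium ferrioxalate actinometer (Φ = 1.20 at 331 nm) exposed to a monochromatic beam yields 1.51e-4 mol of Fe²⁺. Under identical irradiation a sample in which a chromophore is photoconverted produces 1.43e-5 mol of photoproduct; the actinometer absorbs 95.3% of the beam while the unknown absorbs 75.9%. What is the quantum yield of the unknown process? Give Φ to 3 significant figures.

Photons absorbed by the actinometer: 1.51e-4 / 1.20 = 1.258e-4 mol.
Incident flux: 1.258e-4 / 0.953 = 1.320e-4 einstein.
Absorbed by unknown: 0.759 × 1.320e-4 = 1.002e-4 mol.
Φ(unknown) = 1.43e-5 / 1.002e-4 = 0.143.

Φ = 0.143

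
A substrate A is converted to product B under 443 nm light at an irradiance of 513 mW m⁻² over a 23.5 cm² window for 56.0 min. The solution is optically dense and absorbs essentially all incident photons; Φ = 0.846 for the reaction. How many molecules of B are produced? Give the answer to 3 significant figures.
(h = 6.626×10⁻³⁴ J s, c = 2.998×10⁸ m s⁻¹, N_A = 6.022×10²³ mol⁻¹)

Photon energy at 443 nm: hc/λ = (6.626×10⁻³⁴)(2.998×10⁸)/(443×10⁻⁹) = 4.484×10⁻¹⁹ J.
Energy delivered: (513 mW m⁻²)(23.5×10⁻⁴ m²)(3360 s) = 4.051 J.
Photons incident: 4.051 / 4.484×10⁻¹⁹ = 9.034×10¹⁸, i.e. 9.034×10¹⁸/6.022×10²³ = 1.500×10⁻⁵ mol.
Product: Φ × n_abs = 0.846 × 1.500×10⁻⁵ = 1.269×10⁻⁵ mol.
As a count: 1.269×10⁻⁵ × 6.022×10²³ = 7.64×10¹⁸.

7.64×10¹⁸ molecules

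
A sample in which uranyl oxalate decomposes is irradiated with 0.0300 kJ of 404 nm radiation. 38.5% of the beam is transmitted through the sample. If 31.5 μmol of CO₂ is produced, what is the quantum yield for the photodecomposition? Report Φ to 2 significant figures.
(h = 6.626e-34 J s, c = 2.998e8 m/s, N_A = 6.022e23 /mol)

Product: 31.5 μmol = 3.15e-5 mol.
Photon energy at 404 nm: hc/λ = (6.626e-34)(2.998e8)/(404e-9) = 4.917e-19 J.
Incident energy: 0.0300 kJ = 30.0 J.
Photons incident: 30.0 / 4.917e-19 = 6.101e19, i.e. 6.101e19/6.022e23 = 1.013e-4 mol.
Fraction absorbed: 1 − 38.5/100 = 0.6150.
Photons absorbed: 0.6150 × 1.013e-4 = 6.230e-5 mol.
Φ = 3.15e-5 mol / 6.230e-5 mol photons = 0.51.

Φ = 0.51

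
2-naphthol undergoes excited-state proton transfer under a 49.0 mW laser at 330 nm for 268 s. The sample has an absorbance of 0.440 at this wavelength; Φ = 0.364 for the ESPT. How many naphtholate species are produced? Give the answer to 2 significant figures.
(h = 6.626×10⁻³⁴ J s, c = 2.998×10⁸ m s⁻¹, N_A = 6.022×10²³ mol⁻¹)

5.1×10¹⁸ species

Photon energy at 330 nm: hc/λ = (6.626×10⁻³⁴)(2.998×10⁸)/(330×10⁻⁹) = 6.020×10⁻¹⁹ J.
Energy delivered: (49.0 mW)(268 s) = 13.13 J.
Photons incident: 13.13 / 6.020×10⁻¹⁹ = 2.181×10¹⁹, i.e. 2.181×10¹⁹/6.022×10²³ = 3.622×10⁻⁵ mol.
Fraction absorbed: 1 − 10^(−0.440) = 0.6369.
Photons absorbed: 0.6369 × 3.622×10⁻⁵ = 2.307×10⁻⁵ mol.
Product: Φ × n_abs = 0.364 × 2.307×10⁻⁵ = 8.397×10⁻⁶ mol.
As a count: 8.397×10⁻⁶ × 6.022×10²³ = 5.1×10¹⁸.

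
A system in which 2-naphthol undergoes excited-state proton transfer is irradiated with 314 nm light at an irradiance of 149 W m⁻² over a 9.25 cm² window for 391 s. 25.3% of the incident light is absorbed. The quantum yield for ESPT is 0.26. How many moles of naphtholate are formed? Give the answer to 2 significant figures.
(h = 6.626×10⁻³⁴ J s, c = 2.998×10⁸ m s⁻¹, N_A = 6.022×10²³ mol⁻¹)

9.3×10⁻⁶ mol

Photon energy at 314 nm: hc/λ = (6.626×10⁻³⁴)(2.998×10⁸)/(314×10⁻⁹) = 6.326×10⁻¹⁹ J.
Energy delivered: (149 W m⁻²)(9.25×10⁻⁴ m²)(391 s) = 53.89 J.
Photons incident: 53.89 / 6.326×10⁻¹⁹ = 8.519×10¹⁹, i.e. 8.519×10¹⁹/6.022×10²³ = 1.415×10⁻⁴ mol.
Photons absorbed: 0.253 × 1.415×10⁻⁴ = 3.580×10⁻⁵ mol.
Product: Φ × n_abs = 0.26 × 3.580×10⁻⁵ = 9.308×10⁻⁶ mol.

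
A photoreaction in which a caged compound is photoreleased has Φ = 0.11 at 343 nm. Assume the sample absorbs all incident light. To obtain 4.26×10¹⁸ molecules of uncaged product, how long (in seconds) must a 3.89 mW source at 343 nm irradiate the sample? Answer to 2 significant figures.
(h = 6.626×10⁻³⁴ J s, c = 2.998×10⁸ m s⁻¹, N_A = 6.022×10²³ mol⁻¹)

Product: 4.26×10¹⁸ / 6.022×10²³ = 7.074×10⁻⁶ mol.
Photons that must be absorbed: 7.074×10⁻⁶ / 0.11 = 6.431×10⁻⁵ mol.
Photon energy: hc/λ = 5.791×10⁻¹⁹ J; per mole, 3.487×10⁵ J mol⁻¹.
Energy required: 6.431×10⁻⁵ × 3.487×10⁵ = 22.42 J.
Time: 22.42 J / 0.00389 W = 5800 s.

t ≈ 5800 s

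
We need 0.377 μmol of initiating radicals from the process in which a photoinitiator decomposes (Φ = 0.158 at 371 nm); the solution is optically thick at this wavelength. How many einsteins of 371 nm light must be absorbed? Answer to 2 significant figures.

2.4×10⁻⁶ einstein

Product: 0.377 μmol = 3.77×10⁻⁷ mol.
Photons that must be absorbed: 3.77×10⁻⁷ / 0.158 = 2.386×10⁻⁶ mol.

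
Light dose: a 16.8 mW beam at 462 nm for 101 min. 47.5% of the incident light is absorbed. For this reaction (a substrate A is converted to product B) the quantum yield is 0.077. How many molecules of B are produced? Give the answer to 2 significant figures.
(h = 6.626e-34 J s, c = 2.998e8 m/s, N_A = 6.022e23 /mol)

Photon energy at 462 nm: hc/λ = (6.626e-34)(2.998e8)/(462e-9) = 4.300e-19 J.
Energy delivered: (16.8 mW)(6060 s) = 101.8 J.
Photons incident: 101.8 / 4.300e-19 = 2.367e20, i.e. 2.367e20/6.022e23 = 3.931e-4 mol.
Photons absorbed: 0.475 × 3.931e-4 = 1.867e-4 mol.
Product: Φ × n_abs = 0.077 × 1.867e-4 = 1.438e-5 mol.
As a count: 1.438e-5 × 6.022e23 = 8.7e18.

8.7e18 molecules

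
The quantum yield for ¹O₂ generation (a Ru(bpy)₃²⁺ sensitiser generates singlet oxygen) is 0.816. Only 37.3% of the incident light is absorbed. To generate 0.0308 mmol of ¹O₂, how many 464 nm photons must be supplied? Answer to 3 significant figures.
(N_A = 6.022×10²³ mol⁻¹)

Product: 0.0308 mmol = 3.08×10⁻⁵ mol.
Photons that must be absorbed: 3.08×10⁻⁵ / 0.816 = 3.775×10⁻⁵ mol.
Incident photons needed: 3.775×10⁻⁵ / 0.373 = 1.012×10⁻⁴ mol.
Photon count: 1.012×10⁻⁴ × 6.022×10²³ = 6.09×10¹⁹.

6.09×10¹⁹ photons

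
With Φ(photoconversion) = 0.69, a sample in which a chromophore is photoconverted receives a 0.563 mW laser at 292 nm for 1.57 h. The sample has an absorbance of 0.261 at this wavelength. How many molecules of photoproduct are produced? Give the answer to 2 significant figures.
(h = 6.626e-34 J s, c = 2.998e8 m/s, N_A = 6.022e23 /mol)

1.5e18 molecules

Photon energy at 292 nm: hc/λ = (6.626e-34)(2.998e8)/(292e-9) = 6.803e-19 J.
Energy delivered: (0.563 mW)(5652 s) = 3.182 J.
Photons incident: 3.182 / 6.803e-19 = 4.677e18, i.e. 4.677e18/6.022e23 = 7.767e-6 mol.
Fraction absorbed: 1 − 10^(−0.261) = 0.4517.
Photons absorbed: 0.4517 × 7.767e-6 = 3.508e-6 mol.
Product: Φ × n_abs = 0.69 × 3.508e-6 = 2.421e-6 mol.
As a count: 2.421e-6 × 6.022e23 = 1.5e18.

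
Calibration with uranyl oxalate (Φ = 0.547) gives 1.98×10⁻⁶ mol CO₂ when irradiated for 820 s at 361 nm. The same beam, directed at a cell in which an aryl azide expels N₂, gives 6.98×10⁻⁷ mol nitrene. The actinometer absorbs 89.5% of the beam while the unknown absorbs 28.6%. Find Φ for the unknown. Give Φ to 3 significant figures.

Photons absorbed by the actinometer: 1.98×10⁻⁶ / 0.547 = 3.620×10⁻⁶ mol.
Incident flux: 3.620×10⁻⁶ / 0.895 = 4.045×10⁻⁶ einstein.
Absorbed by unknown: 0.286 × 4.045×10⁻⁶ = 1.157×10⁻⁶ mol.
Φ(unknown) = 6.98×10⁻⁷ / 1.157×10⁻⁶ = 0.603.

Φ = 0.603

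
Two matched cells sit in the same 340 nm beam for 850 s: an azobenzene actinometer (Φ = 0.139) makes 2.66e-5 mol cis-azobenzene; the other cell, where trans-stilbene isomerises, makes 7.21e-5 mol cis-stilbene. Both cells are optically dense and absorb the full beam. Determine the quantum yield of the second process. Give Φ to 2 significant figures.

Photons absorbed by the actinometer: 2.66e-5 / 0.139 = 1.914e-4 mol.
Φ(unknown) = 7.21e-5 / 1.914e-4 = 0.38.

Φ = 0.38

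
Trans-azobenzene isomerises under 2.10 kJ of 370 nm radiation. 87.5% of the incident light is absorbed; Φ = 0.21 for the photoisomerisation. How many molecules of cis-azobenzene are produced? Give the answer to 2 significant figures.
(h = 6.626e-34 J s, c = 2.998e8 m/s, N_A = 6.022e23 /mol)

7.2e20 molecules

Photon energy at 370 nm: hc/λ = (6.626e-34)(2.998e8)/(370e-9) = 5.369e-19 J.
Incident energy: 2.10 kJ = 2100 J.
Photons incident: 2100 / 5.369e-19 = 3.911e21, i.e. 3.911e21/6.022e23 = 0.006495 mol.
Photons absorbed: 0.875 × 0.006495 = 0.005683 mol.
Product: Φ × n_abs = 0.21 × 0.005683 = 0.001193 mol.
As a count: 0.001193 × 6.022e23 = 7.2e20.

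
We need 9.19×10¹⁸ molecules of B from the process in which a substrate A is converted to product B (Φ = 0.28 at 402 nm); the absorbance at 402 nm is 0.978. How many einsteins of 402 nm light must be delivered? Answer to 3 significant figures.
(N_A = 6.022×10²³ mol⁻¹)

Product: 9.19×10¹⁸ / 6.022×10²³ = 1.526×10⁻⁵ mol.
Photons that must be absorbed: 1.526×10⁻⁵ / 0.28 = 5.450×10⁻⁵ mol.
Fraction absorbed: 1 − 10^(−0.978) = 0.8948.
Incident photons needed: 5.450×10⁻⁵ / 0.8948 = 6.091×10⁻⁵ mol.

6.09×10⁻⁵ einstein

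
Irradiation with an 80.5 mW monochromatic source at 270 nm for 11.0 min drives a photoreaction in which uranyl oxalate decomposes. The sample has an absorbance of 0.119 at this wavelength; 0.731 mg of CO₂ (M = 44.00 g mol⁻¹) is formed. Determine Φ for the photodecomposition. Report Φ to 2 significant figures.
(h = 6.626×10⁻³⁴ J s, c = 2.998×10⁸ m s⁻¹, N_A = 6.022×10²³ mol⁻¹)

Φ = 0.58

Product: 0.731 mg / 44.00 g mol⁻¹ = 1.661×10⁻⁵ mol.
Photon energy at 270 nm: hc/λ = (6.626×10⁻³⁴)(2.998×10⁸)/(270×10⁻⁹) = 7.357×10⁻¹⁹ J.
Energy delivered: (80.5 mW)(660 s) = 53.13 J.
Photons incident: 53.13 / 7.357×10⁻¹⁹ = 7.222×10¹⁹, i.e. 7.222×10¹⁹/6.022×10²³ = 1.199×10⁻⁴ mol.
Fraction absorbed: 1 − 10^(−0.119) = 0.2397.
Photons absorbed: 0.2397 × 1.199×10⁻⁴ = 2.874×10⁻⁵ mol.
Φ = 1.661×10⁻⁵ mol / 2.874×10⁻⁵ mol photons = 0.58.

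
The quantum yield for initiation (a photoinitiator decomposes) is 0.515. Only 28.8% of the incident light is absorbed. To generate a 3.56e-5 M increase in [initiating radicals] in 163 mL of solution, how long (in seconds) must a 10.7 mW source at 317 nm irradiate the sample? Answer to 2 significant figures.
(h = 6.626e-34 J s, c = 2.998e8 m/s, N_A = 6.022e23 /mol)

t ≈ 1400 s

Product: (3.56e-5 M)(0.163 L) = 5.803e-6 mol.
Photons that must be absorbed: 5.803e-6 / 0.515 = 1.127e-5 mol.
Incident photons needed: 1.127e-5 / 0.288 = 3.913e-5 mol.
Photon energy: hc/λ = 6.266e-19 J; per mole, 3.773e5 J mol⁻¹.
Energy required: 3.913e-5 × 3.773e5 = 14.76 J.
Time: 14.76 J / 0.0107 W = 1400 s.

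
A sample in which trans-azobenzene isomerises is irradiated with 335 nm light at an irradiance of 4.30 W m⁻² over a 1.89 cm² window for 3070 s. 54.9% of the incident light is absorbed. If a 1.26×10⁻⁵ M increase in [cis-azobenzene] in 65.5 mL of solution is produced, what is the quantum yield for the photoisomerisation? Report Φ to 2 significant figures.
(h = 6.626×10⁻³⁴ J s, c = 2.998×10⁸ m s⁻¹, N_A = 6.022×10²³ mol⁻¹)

Φ = 0.22

Product: (1.26×10⁻⁵ M)(0.0655 L) = 8.253×10⁻⁷ mol.
Photon energy at 335 nm: hc/λ = (6.626×10⁻³⁴)(2.998×10⁸)/(335×10⁻⁹) = 5.930×10⁻¹⁹ J.
Energy delivered: (4.30 W m⁻²)(1.89×10⁻⁴ m²)(3070 s) = 2.495 J.
Photons incident: 2.495 / 5.930×10⁻¹⁹ = 4.207×10¹⁸, i.e. 4.207×10¹⁸/6.022×10²³ = 6.986×10⁻⁶ mol.
Photons absorbed: 0.549 × 6.986×10⁻⁶ = 3.835×10⁻⁶ mol.
Φ = 8.253×10⁻⁷ mol / 3.835×10⁻⁶ mol photons = 0.22.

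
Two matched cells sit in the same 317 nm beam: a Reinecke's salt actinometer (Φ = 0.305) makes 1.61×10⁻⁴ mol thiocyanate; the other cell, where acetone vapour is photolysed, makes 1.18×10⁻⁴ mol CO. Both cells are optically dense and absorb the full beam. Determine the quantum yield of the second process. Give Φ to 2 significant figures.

Φ = 0.22

Photons absorbed by the actinometer: 1.61×10⁻⁴ / 0.305 = 5.279×10⁻⁴ mol.
Φ(unknown) = 1.18×10⁻⁴ / 5.279×10⁻⁴ = 0.22.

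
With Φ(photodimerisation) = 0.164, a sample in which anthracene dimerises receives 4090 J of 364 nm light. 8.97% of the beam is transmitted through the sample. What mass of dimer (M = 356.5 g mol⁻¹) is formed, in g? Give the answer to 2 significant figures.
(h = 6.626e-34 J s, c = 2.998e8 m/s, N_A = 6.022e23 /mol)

Photon energy at 364 nm: hc/λ = (6.626e-34)(2.998e8)/(364e-9) = 5.457e-19 J.
Photons incident: 4090 / 5.457e-19 = 7.495e21, i.e. 7.495e21/6.022e23 = 0.01245 mol.
Fraction absorbed: 1 − 8.97/100 = 0.9103.
Photons absorbed: 0.9103 × 0.01245 = 0.01133 mol.
Product: Φ × n_abs = 0.164 × 0.01133 = 0.001858 mol.
Mass: 0.001858 × 356.5 = 0.6624 g = 0.66 g.

0.66 g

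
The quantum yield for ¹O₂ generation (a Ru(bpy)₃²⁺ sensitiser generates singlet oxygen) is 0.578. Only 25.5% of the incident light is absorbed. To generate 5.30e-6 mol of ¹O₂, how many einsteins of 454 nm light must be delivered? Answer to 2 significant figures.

Photons that must be absorbed: 5.30e-6 / 0.578 = 9.170e-6 mol.
Incident photons needed: 9.170e-6 / 0.255 = 3.596e-5 mol.

3.6e-5 einstein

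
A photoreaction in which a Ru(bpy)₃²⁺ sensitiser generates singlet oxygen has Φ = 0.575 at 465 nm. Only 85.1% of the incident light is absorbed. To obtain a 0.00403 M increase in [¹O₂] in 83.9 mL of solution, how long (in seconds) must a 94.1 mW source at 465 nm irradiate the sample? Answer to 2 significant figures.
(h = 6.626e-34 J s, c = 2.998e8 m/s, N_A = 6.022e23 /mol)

Product: (0.00403 M)(0.0839 L) = 3.381e-4 mol.
Photons that must be absorbed: 3.381e-4 / 0.575 = 5.880e-4 mol.
Incident photons needed: 5.880e-4 / 0.851 = 6.910e-4 mol.
Photon energy: hc/λ = 4.272e-19 J; per mole, 2.573e5 J mol⁻¹.
Energy required: 6.910e-4 × 2.573e5 = 177.8 J.
Time: 177.8 J / 0.0941 W = 1900 s.

t ≈ 1900 s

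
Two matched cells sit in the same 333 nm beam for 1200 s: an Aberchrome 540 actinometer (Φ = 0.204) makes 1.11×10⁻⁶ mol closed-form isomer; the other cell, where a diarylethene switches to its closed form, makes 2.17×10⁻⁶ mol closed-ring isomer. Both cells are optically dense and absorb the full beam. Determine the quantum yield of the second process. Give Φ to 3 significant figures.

Φ = 0.399

Photons absorbed by the actinometer: 1.11×10⁻⁶ / 0.204 = 5.441×10⁻⁶ mol.
Φ(unknown) = 2.17×10⁻⁶ / 5.441×10⁻⁶ = 0.399.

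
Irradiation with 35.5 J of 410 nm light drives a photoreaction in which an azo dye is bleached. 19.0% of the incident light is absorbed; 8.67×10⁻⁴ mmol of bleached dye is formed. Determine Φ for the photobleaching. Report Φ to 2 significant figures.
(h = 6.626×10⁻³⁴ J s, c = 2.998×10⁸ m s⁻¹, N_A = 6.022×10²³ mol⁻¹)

Product: 8.67×10⁻⁴ mmol = 8.67×10⁻⁷ mol.
Photon energy at 410 nm: hc/λ = (6.626×10⁻³⁴)(2.998×10⁸)/(410×10⁻⁹) = 4.845×10⁻¹⁹ J.
Photons incident: 35.5 / 4.845×10⁻¹⁹ = 7.327×10¹⁹, i.e. 7.327×10¹⁹/6.022×10²³ = 1.217×10⁻⁴ mol.
Photons absorbed: 0.190 × 1.217×10⁻⁴ = 2.312×10⁻⁵ mol.
Φ = 8.67×10⁻⁷ mol / 2.312×10⁻⁵ mol photons = 0.038.

Φ = 0.038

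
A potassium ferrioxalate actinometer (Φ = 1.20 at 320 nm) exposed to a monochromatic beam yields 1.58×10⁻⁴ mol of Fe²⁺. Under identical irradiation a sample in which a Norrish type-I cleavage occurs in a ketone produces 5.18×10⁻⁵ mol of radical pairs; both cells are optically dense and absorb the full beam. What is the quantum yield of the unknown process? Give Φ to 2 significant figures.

Photons absorbed by the actinometer: 1.58×10⁻⁴ / 1.20 = 1.317×10⁻⁴ mol.
Φ(unknown) = 5.18×10⁻⁵ / 1.317×10⁻⁴ = 0.39.

Φ = 0.39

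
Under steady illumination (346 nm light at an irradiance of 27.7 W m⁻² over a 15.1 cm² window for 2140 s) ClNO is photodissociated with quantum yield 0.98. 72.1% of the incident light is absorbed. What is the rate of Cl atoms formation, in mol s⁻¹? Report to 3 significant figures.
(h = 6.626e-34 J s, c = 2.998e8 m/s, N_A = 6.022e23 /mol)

Photon energy at 346 nm: hc/λ = (6.626e-34)(2.998e8)/(346e-9) = 5.741e-19 J.
Energy delivered: (27.7 W m⁻²)(15.1e-4 m²)(2140 s) = 89.51 J.
Photons incident: 89.51 / 5.741e-19 = 1.559e20, i.e. 1.559e20/6.022e23 = 2.589e-4 mol.
Photons absorbed: 0.721 × 2.589e-4 = 1.867e-4 mol.
Product formed: 0.98 × 1.867e-4 = 1.830e-4 mol.
Rate: 1.830e-4 / 2140 s = 8.55e-8 mol s⁻¹.

8.55e-8 mol s⁻¹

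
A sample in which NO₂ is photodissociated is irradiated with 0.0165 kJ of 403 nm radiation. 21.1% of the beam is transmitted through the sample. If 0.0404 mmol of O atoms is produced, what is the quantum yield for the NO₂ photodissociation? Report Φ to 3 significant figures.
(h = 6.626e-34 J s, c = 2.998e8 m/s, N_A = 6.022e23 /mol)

Φ = 0.921

Product: 0.0404 mmol = 4.04e-5 mol.
Photon energy at 403 nm: hc/λ = (6.626e-34)(2.998e8)/(403e-9) = 4.929e-19 J.
Incident energy: 0.0165 kJ = 16.5 J.
Photons incident: 16.5 / 4.929e-19 = 3.348e19, i.e. 3.348e19/6.022e23 = 5.560e-5 mol.
Fraction absorbed: 1 − 21.1/100 = 0.7890.
Photons absorbed: 0.7890 × 5.560e-5 = 4.387e-5 mol.
Φ = 4.04e-5 mol / 4.387e-5 mol photons = 0.921.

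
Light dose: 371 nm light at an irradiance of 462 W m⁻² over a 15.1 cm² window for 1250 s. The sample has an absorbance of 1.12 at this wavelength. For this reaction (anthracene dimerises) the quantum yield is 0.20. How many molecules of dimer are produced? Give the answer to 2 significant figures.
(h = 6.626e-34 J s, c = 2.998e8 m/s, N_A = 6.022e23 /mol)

3.0e20 molecules

Photon energy at 371 nm: hc/λ = (6.626e-34)(2.998e8)/(371e-9) = 5.354e-19 J.
Energy delivered: (462 W m⁻²)(15.1e-4 m²)(1250 s) = 872.0 J.
Photons incident: 872.0 / 5.354e-19 = 1.629e21, i.e. 1.629e21/6.022e23 = 0.002705 mol.
Fraction absorbed: 1 − 10^(−1.12) = 0.9241.
Photons absorbed: 0.9241 × 0.002705 = 0.002500 mol.
Product: Φ × n_abs = 0.20 × 0.002500 = 5.000e-4 mol.
As a count: 5.000e-4 × 6.022e23 = 3.0e20.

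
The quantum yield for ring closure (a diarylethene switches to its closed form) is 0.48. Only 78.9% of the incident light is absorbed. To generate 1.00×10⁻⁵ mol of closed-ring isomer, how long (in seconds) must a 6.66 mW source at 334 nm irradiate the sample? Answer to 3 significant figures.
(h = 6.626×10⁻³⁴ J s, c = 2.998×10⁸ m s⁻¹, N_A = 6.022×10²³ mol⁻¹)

t ≈ 1420 s

Photons that must be absorbed: 1.00×10⁻⁵ / 0.48 = 2.083×10⁻⁵ mol.
Incident photons needed: 2.083×10⁻⁵ / 0.789 = 2.640×10⁻⁵ mol.
Photon energy: hc/λ = 5.948×10⁻¹⁹ J; per mole, 3.582×10⁵ J mol⁻¹.
Energy required: 2.640×10⁻⁵ × 3.582×10⁵ = 9.456 J.
Time: 9.456 J / 0.00666 W = 1420 s.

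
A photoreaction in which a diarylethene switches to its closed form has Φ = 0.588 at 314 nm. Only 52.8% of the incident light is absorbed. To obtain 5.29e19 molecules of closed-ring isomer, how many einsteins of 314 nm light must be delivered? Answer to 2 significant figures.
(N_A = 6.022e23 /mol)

Product: 5.29e19 / 6.022e23 = 8.784e-5 mol.
Photons that must be absorbed: 8.784e-5 / 0.588 = 1.494e-4 mol.
Incident photons needed: 1.494e-4 / 0.528 = 2.830e-4 mol.

2.8e-4 einstein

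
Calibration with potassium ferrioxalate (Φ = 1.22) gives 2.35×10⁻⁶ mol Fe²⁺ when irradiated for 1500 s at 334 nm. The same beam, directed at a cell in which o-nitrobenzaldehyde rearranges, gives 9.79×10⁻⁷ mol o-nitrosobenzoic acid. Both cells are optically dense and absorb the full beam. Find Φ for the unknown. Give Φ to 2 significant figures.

Φ = 0.51

Photons absorbed by the actinometer: 2.35×10⁻⁶ / 1.22 = 1.926×10⁻⁶ mol.
Φ(unknown) = 9.79×10⁻⁷ / 1.926×10⁻⁶ = 0.51.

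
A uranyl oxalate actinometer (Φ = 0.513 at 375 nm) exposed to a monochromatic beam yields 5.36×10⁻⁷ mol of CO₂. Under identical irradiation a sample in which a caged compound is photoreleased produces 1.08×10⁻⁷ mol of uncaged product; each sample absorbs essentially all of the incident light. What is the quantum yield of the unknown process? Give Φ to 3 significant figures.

Photons absorbed by the actinometer: 5.36×10⁻⁷ / 0.513 = 1.045×10⁻⁶ mol.
Φ(unknown) = 1.08×10⁻⁷ / 1.045×10⁻⁶ = 0.103.

Φ = 0.103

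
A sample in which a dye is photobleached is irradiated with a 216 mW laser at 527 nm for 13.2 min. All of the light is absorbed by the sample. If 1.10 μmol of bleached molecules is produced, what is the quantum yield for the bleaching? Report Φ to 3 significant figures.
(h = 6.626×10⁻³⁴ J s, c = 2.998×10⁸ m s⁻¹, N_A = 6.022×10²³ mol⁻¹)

Φ = 0.00146

Product: 1.10 μmol = 1.10×10⁻⁶ mol.
Photon energy at 527 nm: hc/λ = (6.626×10⁻³⁴)(2.998×10⁸)/(527×10⁻⁹) = 3.769×10⁻¹⁹ J.
Energy delivered: (216 mW)(792 s) = 171.1 J.
Photons incident: 171.1 / 3.769×10⁻¹⁹ = 4.540×10²⁰, i.e. 4.540×10²⁰/6.022×10²³ = 7.539×10⁻⁴ mol.
Φ = 1.10×10⁻⁶ mol / 7.539×10⁻⁴ mol photons = 0.00146.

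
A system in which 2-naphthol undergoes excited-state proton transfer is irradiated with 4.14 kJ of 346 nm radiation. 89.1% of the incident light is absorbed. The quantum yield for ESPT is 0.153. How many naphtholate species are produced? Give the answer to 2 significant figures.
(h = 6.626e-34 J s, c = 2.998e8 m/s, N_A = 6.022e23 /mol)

Photon energy at 346 nm: hc/λ = (6.626e-34)(2.998e8)/(346e-9) = 5.741e-19 J.
Incident energy: 4.14 kJ = 4140 J.
Photons incident: 4140 / 5.741e-19 = 7.211e21, i.e. 7.211e21/6.022e23 = 0.01197 mol.
Photons absorbed: 0.891 × 0.01197 = 0.01067 mol.
Product: Φ × n_abs = 0.153 × 0.01067 = 0.001633 mol.
As a count: 0.001633 × 6.022e23 = 9.8e20.

9.8e20 species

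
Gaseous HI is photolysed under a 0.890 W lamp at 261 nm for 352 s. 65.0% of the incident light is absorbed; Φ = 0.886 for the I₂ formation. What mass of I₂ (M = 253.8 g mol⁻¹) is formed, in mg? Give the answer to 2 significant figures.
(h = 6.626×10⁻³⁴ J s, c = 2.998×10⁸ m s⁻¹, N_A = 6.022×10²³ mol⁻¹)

100 mg

Photon energy at 261 nm: hc/λ = (6.626×10⁻³⁴)(2.998×10⁸)/(261×10⁻⁹) = 7.611×10⁻¹⁹ J.
Energy delivered: (0.890 W)(352 s) = 313.3 J.
Photons incident: 313.3 / 7.611×10⁻¹⁹ = 4.116×10²⁰, i.e. 4.116×10²⁰/6.022×10²³ = 6.835×10⁻⁴ mol.
Photons absorbed: 0.650 × 6.835×10⁻⁴ = 4.443×10⁻⁴ mol.
Product: Φ × n_abs = 0.886 × 4.443×10⁻⁴ = 3.936×10⁻⁴ mol.
Mass: 3.936×10⁻⁴ × 253.8 = 0.09990 g = 100 mg.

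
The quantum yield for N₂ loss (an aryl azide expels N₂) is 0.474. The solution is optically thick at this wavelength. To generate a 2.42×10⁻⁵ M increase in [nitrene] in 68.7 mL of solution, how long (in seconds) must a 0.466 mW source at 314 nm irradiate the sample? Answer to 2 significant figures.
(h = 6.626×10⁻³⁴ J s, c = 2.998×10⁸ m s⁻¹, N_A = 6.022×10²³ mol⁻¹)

Product: (2.42×10⁻⁵ M)(0.0687 L) = 1.663×10⁻⁶ mol.
Photons that must be absorbed: 1.663×10⁻⁶ / 0.474 = 3.508×10⁻⁶ mol.
Photon energy: hc/λ = 6.326×10⁻¹⁹ J; per mole, 3.810×10⁵ J mol⁻¹.
Energy required: 3.508×10⁻⁶ × 3.810×10⁵ = 1.337 J.
Time: 1.337 J / 0.000466 W = 2900 s.

t ≈ 2900 s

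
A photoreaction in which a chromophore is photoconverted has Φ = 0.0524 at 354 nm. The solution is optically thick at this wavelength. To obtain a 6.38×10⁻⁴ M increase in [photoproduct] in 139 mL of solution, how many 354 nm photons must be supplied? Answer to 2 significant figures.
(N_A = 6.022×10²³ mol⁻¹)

Product: (6.38×10⁻⁴ M)(0.139 L) = 8.868×10⁻⁵ mol.
Photons that must be absorbed: 8.868×10⁻⁵ / 0.0524 = 0.001692 mol.
Photon count: 0.001692 × 6.022×10²³ = 1.0×10²¹.

1.0×10²¹ photons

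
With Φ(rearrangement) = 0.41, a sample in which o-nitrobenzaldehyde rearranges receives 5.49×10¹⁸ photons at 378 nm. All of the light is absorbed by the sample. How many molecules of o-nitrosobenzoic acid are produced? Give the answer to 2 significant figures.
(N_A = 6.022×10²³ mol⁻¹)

2.3×10¹⁸ molecules

Moles of photons: 5.49×10¹⁸ / 6.022×10²³ = 9.117×10⁻⁶ mol.
Product: Φ × n_abs = 0.41 × 9.117×10⁻⁶ = 3.738×10⁻⁶ mol.
As a count: 3.738×10⁻⁶ × 6.022×10²³ = 2.3×10¹⁸.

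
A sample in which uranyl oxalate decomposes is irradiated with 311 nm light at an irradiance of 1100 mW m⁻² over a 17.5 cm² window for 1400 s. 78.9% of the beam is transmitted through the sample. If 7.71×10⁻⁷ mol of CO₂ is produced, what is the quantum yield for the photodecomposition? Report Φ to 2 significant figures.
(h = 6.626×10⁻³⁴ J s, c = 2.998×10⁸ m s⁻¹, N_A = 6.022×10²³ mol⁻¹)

Φ = 0.52

Photon energy at 311 nm: hc/λ = (6.626×10⁻³⁴)(2.998×10⁸)/(311×10⁻⁹) = 6.387×10⁻¹⁹ J.
Energy delivered: (1100 mW m⁻²)(17.5×10⁻⁴ m²)(1400 s) = 2.695 J.
Photons incident: 2.695 / 6.387×10⁻¹⁹ = 4.220×10¹⁸, i.e. 4.220×10¹⁸/6.022×10²³ = 7.008×10⁻⁶ mol.
Fraction absorbed: 1 − 78.9/100 = 0.2110.
Photons absorbed: 0.2110 × 7.008×10⁻⁶ = 1.479×10⁻⁶ mol.
Φ = 7.71×10⁻⁷ mol / 1.479×10⁻⁶ mol photons = 0.52.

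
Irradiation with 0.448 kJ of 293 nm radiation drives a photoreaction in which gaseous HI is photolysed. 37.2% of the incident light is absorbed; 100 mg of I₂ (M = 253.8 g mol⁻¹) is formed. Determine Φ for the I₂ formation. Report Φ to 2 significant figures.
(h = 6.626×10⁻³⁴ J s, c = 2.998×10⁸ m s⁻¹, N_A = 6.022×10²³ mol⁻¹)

Product: 100 mg / 253.8 g mol⁻¹ = 3.940×10⁻⁴ mol.
Photon energy at 293 nm: hc/λ = (6.626×10⁻³⁴)(2.998×10⁸)/(293×10⁻⁹) = 6.780×10⁻¹⁹ J.
Incident energy: 0.448 kJ = 448 J.
Photons incident: 448 / 6.780×10⁻¹⁹ = 6.608×10²⁰, i.e. 6.608×10²⁰/6.022×10²³ = 0.001097 mol.
Photons absorbed: 0.372 × 0.001097 = 4.081×10⁻⁴ mol.
Φ = 3.940×10⁻⁴ mol / 4.081×10⁻⁴ mol photons = 0.97.

Φ = 0.97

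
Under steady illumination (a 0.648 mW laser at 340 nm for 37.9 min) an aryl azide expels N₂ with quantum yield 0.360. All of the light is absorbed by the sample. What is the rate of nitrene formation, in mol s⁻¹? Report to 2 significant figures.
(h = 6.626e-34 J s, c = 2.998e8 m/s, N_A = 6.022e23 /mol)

Photon energy at 340 nm: hc/λ = (6.626e-34)(2.998e8)/(340e-9) = 5.843e-19 J.
Energy delivered: (0.648 mW)(2274 s) = 1.474 J.
Photons incident: 1.474 / 5.843e-19 = 2.523e18, i.e. 2.523e18/6.022e23 = 4.190e-6 mol.
Product formed: 0.360 × 4.190e-6 = 1.508e-6 mol.
Rate: 1.508e-6 / 2274 s = 6.6e-10 mol s⁻¹.

6.6e-10 mol s⁻¹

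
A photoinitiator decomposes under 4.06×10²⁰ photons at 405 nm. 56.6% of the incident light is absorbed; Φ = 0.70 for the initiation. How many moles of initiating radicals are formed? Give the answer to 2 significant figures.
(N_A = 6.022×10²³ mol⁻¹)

Moles of photons: 4.06×10²⁰ / 6.022×10²³ = 6.742×10⁻⁴ mol.
Photons absorbed: 0.566 × 6.742×10⁻⁴ = 3.816×10⁻⁴ mol.
Product: Φ × n_abs = 0.70 × 3.816×10⁻⁴ = 2.671×10⁻⁴ mol.

2.7×10⁻⁴ mol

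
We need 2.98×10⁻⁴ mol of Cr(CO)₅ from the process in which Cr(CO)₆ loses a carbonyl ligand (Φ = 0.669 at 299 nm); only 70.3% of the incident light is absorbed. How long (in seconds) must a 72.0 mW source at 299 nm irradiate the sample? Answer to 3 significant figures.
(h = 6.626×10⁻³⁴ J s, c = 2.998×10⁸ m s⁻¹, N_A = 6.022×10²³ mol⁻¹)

Photons that must be absorbed: 2.98×10⁻⁴ / 0.669 = 4.454×10⁻⁴ mol.
Incident photons needed: 4.454×10⁻⁴ / 0.703 = 6.336×10⁻⁴ mol.
Photon energy: hc/λ = 6.644×10⁻¹⁹ J; per mole, 4.001×10⁵ J mol⁻¹.
Energy required: 6.336×10⁻⁴ × 4.001×10⁵ = 253.5 J.
Time: 253.5 J / 0.072 W = 3520 s.

t ≈ 3520 s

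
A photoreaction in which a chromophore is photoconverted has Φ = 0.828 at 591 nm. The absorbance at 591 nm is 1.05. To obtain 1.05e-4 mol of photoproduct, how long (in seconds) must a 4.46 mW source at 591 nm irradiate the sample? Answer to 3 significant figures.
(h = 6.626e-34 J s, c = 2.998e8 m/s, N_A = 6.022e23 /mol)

t ≈ 6320 s

Photons that must be absorbed: 1.05e-4 / 0.828 = 1.268e-4 mol.
Fraction absorbed: 1 − 10^(−1.05) = 0.9109.
Incident photons needed: 1.268e-4 / 0.9109 = 1.392e-4 mol.
Photon energy: hc/λ = 3.361e-19 J; per mole, 2.024e5 J mol⁻¹.
Energy required: 1.392e-4 × 2.024e5 = 28.17 J.
Time: 28.17 J / 0.00446 W = 6320 s.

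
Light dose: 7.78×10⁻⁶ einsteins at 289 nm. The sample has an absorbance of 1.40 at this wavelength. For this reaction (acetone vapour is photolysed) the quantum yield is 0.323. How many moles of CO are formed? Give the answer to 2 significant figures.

2.4×10⁻⁶ mol

Fraction absorbed: 1 − 10^(−1.40) = 0.9602.
Photons absorbed: 0.9602 × 7.78×10⁻⁶ = 7.470×10⁻⁶ mol.
Product: Φ × n_abs = 0.323 × 7.470×10⁻⁶ = 2.413×10⁻⁶ mol.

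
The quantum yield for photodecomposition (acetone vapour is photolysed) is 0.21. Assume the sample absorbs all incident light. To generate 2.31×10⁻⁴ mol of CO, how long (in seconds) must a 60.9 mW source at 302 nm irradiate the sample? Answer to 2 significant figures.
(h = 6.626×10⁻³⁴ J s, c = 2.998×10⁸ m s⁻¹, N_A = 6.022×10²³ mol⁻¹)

t ≈ 7200 s

Photons that must be absorbed: 2.31×10⁻⁴ / 0.21 = 0.001100 mol.
Photon energy: hc/λ = 6.578×10⁻¹⁹ J; per mole, 3.961×10⁵ J mol⁻¹.
Energy required: 0.001100 × 3.961×10⁵ = 435.7 J.
Time: 435.7 J / 0.0609 W = 7200 s.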